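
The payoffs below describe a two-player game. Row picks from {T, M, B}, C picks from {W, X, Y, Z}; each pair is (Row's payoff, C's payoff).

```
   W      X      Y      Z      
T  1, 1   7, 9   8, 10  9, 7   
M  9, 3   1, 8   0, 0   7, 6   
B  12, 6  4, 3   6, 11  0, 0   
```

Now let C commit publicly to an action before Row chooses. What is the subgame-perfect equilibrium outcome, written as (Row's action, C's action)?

Work backward from Row's decision.
- W: BR = B, leader payoff 6.
- X: BR = T, leader payoff 9.
- Y: BR = T, leader payoff 10.
- Z: BR = T, leader payoff 7.
C's induced payoffs are 6, 9, 10, 7, so C commits to Y. Subgame-perfect outcome: (T, Y) with payoffs (8, 10).

(T, Y)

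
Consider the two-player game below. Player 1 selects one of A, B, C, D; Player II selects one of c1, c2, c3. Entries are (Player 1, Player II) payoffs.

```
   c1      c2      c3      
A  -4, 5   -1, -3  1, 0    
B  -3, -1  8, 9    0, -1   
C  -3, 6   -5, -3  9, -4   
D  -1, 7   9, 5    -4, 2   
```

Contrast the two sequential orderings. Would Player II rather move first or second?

If Player 1 leads: Player II's best replies are A→c1, B→c2, C→c1, D→c1; Player 1's induced payoffs -4, 8, -3, -1; outcome (B, c2), payoffs (8, 9).
If Player II leads: Player 1's best replies are c1→D, c2→D, c3→C; Player II's induced payoffs 7, 5, -4; outcome (D, c1), payoffs (-1, 7).
Player II gets 7 moving first and 9 moving second, so Player II prefers to move second.

second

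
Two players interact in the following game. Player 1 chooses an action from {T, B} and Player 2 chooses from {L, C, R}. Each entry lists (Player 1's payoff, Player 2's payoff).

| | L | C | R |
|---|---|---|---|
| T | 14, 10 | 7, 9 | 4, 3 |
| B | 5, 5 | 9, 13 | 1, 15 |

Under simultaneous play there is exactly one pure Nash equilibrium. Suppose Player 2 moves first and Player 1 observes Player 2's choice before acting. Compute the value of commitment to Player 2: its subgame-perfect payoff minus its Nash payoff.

Backward induction with Player 2 moving first.
- L: Player 1 compares 14, 5 and picks T; Player 2 would get 10.
- C: Player 1 compares 7, 9 and picks B; Player 2 would get 13.
- R: Player 1 compares 4, 1 and picks T; Player 2 would get 3.
Player 2's induced payoffs are 10, 13, 3, so Player 2 commits to C. Subgame-perfect outcome: (B, C) with payoffs (9, 13).
Under simultaneous play:
Player 1's best replies: L→T; C→B; R→T.
Player 2's best replies: T→L; B→R.
The unique mutual best reply is (T, L), giving (14, 10).
Player 2's commitment gain: 13 − 10 = 3.

3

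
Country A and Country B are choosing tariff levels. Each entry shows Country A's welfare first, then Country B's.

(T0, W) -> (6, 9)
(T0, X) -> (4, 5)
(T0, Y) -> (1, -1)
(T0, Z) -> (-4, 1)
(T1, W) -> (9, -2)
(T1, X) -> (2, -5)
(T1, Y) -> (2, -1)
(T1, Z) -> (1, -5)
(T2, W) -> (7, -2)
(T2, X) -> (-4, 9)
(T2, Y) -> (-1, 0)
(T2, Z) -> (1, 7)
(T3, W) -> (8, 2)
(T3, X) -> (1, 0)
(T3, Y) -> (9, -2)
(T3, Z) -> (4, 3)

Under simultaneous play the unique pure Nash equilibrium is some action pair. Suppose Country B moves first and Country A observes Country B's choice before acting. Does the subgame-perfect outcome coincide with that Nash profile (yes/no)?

no

Solve by backward induction (Country B leads).
- W: Country A compares 6, 9, 7, 8 and picks T1; Country B would get -2.
- X: Country A compares 4, 2, -4, 1 and picks T0; Country B would get 5.
- Y: Country A compares 1, 2, -1, 9 and picks T3; Country B would get -2.
- Z: Country A compares -4, 1, 1, 4 and picks T3; Country B would get 3.
Country B's induced payoffs are -2, 5, -2, 3, so Country B commits to X. Subgame-perfect outcome: (T0, X) with payoffs (4, 5).
For the simultaneous game, intersect best replies.
Country A's best replies: W→T1; X→T0; Y→T3; Z→T3.
Country B's best replies: T0→W; T1→Y; T2→X; T3→Z.
The unique mutual best reply is (T3, Z), giving (4, 3).
Sequential outcome (T0, X) differs from the Nash profile (T3, Z).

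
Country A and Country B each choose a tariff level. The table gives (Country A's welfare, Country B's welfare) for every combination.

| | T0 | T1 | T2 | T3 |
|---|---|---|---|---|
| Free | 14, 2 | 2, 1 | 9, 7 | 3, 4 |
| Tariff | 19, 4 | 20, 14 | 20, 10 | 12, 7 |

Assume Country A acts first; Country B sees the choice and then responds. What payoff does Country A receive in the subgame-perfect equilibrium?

Solve by backward induction (Country A leads).
- Free: Country B compares 2, 1, 7, 4 and picks T2; Country A would get 9.
- Tariff: Country B compares 4, 14, 10, 7 and picks T1; Country A would get 20.
Among 9, 20, the best is 20 at Tariff. Subgame-perfect outcome: (Tariff, T1) with payoffs (20, 14).

20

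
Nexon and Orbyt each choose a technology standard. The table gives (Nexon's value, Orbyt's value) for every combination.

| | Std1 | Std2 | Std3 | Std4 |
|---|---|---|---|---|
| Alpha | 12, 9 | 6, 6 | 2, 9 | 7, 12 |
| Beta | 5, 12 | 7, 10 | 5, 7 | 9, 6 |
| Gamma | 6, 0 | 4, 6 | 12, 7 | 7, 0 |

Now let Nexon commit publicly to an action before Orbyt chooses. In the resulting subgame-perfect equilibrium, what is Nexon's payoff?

Solve by backward induction (Nexon leads).
- Alpha: BR = Std4, leader payoff 7.
- Beta: BR = Std1, leader payoff 5.
- Gamma: BR = Std3, leader payoff 12.
Maximizing over 7, 5, 12, Nexon chooses Gamma. Subgame-perfect outcome: (Gamma, Std3) with payoffs (12, 7).

12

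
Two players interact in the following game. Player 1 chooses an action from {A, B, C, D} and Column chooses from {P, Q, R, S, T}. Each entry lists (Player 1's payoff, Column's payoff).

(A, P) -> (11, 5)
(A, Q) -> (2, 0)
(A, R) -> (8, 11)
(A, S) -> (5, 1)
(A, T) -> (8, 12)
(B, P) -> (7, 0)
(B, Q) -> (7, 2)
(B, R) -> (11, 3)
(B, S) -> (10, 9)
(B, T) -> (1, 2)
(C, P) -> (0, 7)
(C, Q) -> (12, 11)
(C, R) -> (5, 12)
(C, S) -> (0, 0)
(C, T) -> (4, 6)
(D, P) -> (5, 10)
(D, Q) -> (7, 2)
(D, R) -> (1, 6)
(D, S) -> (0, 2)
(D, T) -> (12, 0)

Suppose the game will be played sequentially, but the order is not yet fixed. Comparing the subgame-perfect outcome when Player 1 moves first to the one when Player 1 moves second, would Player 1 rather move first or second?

If Player 1 leads: Column's best replies are A→T, B→S, C→R, D→P; Player 1's induced payoffs 8, 10, 5, 5; outcome (B, S), payoffs (10, 9).
If Column leads: Player 1's best replies are P→A, Q→C, R→B, S→B, T→D; Column's induced payoffs 5, 11, 3, 9, 0; outcome (C, Q), payoffs (12, 11).
Player 1 gets 10 moving first and 12 moving second, so Player 1 prefers to move second.

second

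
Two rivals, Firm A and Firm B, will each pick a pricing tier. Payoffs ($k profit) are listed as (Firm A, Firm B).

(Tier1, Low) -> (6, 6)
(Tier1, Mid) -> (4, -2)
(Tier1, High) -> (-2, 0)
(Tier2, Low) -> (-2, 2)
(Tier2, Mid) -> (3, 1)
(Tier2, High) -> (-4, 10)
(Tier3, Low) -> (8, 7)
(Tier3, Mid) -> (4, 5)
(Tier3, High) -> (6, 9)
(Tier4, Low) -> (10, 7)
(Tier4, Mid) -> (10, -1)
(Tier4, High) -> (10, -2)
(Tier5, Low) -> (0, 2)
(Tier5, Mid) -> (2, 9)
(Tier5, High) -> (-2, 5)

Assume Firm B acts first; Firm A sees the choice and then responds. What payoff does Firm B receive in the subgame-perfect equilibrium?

Work backward from Firm A's decision.
- Low: Firm A compares 6, -2, 8, 10, 0 and picks Tier4; Firm B would get 7.
- Mid: Firm A compares 4, 3, 4, 10, 2 and picks Tier4; Firm B would get -1.
- High: Firm A compares -2, -4, 6, 10, -2 and picks Tier4; Firm B would get -2.
Maximizing over 7, -1, -2, Firm B chooses Low. Subgame-perfect outcome: (Tier4, Low) with payoffs (10, 7).

7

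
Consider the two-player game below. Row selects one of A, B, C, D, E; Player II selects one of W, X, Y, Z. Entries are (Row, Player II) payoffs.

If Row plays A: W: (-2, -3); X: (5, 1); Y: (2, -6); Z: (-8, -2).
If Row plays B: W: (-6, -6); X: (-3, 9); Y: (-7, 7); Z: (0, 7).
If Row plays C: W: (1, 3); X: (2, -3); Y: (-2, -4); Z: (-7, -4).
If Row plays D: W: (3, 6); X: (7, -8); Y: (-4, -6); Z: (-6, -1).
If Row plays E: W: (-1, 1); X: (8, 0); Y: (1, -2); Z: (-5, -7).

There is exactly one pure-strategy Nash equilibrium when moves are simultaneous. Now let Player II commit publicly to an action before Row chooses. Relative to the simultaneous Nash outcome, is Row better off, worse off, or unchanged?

worse off

Work backward from Row's decision.
- W → Row plays D (best of -2, -6, 1, 3, -1); Player II gets 6.
- X → Row plays E (best of 5, -3, 2, 7, 8); Player II gets 0.
- Y → Row plays A (best of 2, -7, -2, -4, 1); Player II gets -6.
- Z → Row plays B (best of -8, 0, -7, -6, -5); Player II gets 7.
Maximizing over 6, 0, -6, 7, Player II chooses Z. Subgame-perfect outcome: (B, Z) with payoffs (0, 7).
For the simultaneous game, intersect best replies.
Row's best replies: W→D; X→E; Y→A; Z→B.
Player II's best replies: A→X; B→X; C→W; D→W; E→W.
The unique mutual best reply is (D, W), giving (3, 6).
Row earns 0 sequentially versus 3 at the Nash outcome: worse off.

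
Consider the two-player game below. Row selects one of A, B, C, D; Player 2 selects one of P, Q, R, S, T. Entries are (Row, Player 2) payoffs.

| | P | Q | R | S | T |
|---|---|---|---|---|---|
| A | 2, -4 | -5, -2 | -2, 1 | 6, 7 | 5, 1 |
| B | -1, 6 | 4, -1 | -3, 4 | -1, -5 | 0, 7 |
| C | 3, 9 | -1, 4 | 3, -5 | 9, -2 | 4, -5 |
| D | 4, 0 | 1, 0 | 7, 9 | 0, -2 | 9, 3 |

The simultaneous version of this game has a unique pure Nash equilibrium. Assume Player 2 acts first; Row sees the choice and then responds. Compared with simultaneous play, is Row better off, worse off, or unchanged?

unchanged

Solve by backward induction (Player 2 leads).
- P: Row compares 2, -1, 3, 4 and picks D; Player 2 would get 0.
- Q: Row compares -5, 4, -1, 1 and picks B; Player 2 would get -1.
- R: Row compares -2, -3, 3, 7 and picks D; Player 2 would get 9.
- S: Row compares 6, -1, 9, 0 and picks C; Player 2 would get -2.
- T: Row compares 5, 0, 4, 9 and picks D; Player 2 would get 3.
Player 2's induced payoffs are 0, -1, 9, -2, 3, so Player 2 commits to R. Subgame-perfect outcome: (D, R) with payoffs (7, 9).
For the simultaneous game, intersect best replies.
Row's best replies: P→D; Q→B; R→D; S→C; T→D.
Player 2's best replies: A→S; B→T; C→P; D→R.
Only (D, R) has each player best-responding; Nash payoffs (7, 9).
Row earns 7 sequentially versus 7 at the Nash outcome: unchanged.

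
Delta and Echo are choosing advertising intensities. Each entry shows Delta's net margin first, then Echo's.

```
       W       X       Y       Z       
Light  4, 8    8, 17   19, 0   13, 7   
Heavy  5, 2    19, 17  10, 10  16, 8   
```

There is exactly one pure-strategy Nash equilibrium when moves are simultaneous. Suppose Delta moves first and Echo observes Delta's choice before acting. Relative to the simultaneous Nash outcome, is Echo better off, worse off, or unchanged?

Echo best-responds to each possible Delta move:
- Light: Echo compares 8, 17, 0, 7 and picks X; Delta would get 8.
- Heavy: Echo compares 2, 17, 10, 8 and picks X; Delta would get 19.
Among 8, 19, the best is 19 at Heavy. Subgame-perfect outcome: (Heavy, X) with payoffs (19, 17).
Now find the simultaneous Nash equilibrium.
Delta's best replies: W→Heavy; X→Heavy; Y→Light; Z→Heavy.
Echo's best replies: Light→X; Heavy→X.
The unique mutual best reply is (Heavy, X), giving (19, 17).
Echo earns 17 sequentially versus 17 at the Nash outcome: unchanged.

unchanged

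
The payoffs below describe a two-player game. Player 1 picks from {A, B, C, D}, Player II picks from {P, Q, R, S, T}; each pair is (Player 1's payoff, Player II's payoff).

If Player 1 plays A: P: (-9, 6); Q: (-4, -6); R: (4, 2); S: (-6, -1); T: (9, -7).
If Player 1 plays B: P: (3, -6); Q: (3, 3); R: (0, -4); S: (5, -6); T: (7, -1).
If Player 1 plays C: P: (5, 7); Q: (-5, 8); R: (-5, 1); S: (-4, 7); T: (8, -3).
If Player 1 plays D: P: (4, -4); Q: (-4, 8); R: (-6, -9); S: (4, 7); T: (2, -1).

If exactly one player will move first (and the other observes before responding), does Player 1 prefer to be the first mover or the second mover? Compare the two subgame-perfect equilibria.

second

If Player 1 leads: Player II's best replies are A→P, B→Q, C→Q, D→Q; Player 1's induced payoffs -9, 3, -5, -4; outcome (B, Q), payoffs (3, 3).
If Player II leads: Player 1's best replies are P→C, Q→B, R→A, S→B, T→A; Player II's induced payoffs 7, 3, 2, -6, -7; outcome (C, P), payoffs (5, 7).
Player 1 gets 3 moving first and 5 moving second, so Player 1 prefers to move second.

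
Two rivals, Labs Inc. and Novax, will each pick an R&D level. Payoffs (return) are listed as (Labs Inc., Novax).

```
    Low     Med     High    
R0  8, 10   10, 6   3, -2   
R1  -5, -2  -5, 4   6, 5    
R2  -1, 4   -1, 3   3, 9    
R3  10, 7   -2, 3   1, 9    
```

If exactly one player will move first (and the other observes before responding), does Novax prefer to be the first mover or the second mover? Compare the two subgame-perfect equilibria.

If Labs Inc. leads: Novax's best replies are R0→Low, R1→High, R2→High, R3→High; Labs Inc.'s induced payoffs 8, 6, 3, 1; outcome (R0, Low), payoffs (8, 10).
If Novax leads: Labs Inc.'s best replies are Low→R3, Med→R0, High→R1; Novax's induced payoffs 7, 6, 5; outcome (R3, Low), payoffs (10, 7).
Novax gets 7 moving first and 10 moving second, so Novax prefers to move second.

second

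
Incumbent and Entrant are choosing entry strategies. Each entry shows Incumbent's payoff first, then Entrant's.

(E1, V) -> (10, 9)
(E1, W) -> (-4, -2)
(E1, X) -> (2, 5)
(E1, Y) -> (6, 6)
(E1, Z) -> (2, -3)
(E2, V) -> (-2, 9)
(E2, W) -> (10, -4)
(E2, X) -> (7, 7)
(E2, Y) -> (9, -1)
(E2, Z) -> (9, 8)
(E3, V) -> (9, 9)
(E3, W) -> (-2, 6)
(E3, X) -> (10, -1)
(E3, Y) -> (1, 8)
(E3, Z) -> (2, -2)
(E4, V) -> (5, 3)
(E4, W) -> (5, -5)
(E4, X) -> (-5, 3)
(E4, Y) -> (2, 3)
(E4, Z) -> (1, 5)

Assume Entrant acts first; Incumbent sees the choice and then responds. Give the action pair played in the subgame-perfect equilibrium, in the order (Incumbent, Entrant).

(E1, V)

Work backward from Incumbent's decision.
- V → Incumbent plays E1 (best of 10, -2, 9, 5); Entrant gets 9.
- W → Incumbent plays E2 (best of -4, 10, -2, 5); Entrant gets -4.
- X → Incumbent plays E3 (best of 2, 7, 10, -5); Entrant gets -1.
- Y → Incumbent plays E2 (best of 6, 9, 1, 2); Entrant gets -1.
- Z → Incumbent plays E2 (best of 2, 9, 2, 1); Entrant gets 8.
Maximizing over 9, -4, -1, -1, 8, Entrant chooses V. Subgame-perfect outcome: (E1, V) with payoffs (10, 9).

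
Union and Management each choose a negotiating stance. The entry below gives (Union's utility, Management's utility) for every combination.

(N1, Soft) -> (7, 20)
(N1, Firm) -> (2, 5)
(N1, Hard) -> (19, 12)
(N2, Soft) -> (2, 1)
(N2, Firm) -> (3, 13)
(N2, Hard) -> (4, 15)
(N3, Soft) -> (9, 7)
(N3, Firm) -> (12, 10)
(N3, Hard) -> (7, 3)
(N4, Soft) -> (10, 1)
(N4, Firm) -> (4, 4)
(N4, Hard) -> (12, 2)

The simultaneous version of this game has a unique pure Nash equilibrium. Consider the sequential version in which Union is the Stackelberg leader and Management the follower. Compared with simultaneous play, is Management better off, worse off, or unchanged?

unchanged

Solve by backward induction (Union leads).
- N1: Management compares 20, 5, 12 and picks Soft; Union would get 7.
- N2: Management compares 1, 13, 15 and picks Hard; Union would get 4.
- N3: Management compares 7, 10, 3 and picks Firm; Union would get 12.
- N4: Management compares 1, 4, 2 and picks Firm; Union would get 4.
Union's induced payoffs are 7, 4, 12, 4, so Union commits to N3. Subgame-perfect outcome: (N3, Firm) with payoffs (12, 10).
For the simultaneous game, intersect best replies.
Union's best replies: Soft→N4; Firm→N3; Hard→N1.
Management's best replies: N1→Soft; N2→Hard; N3→Firm; N4→Firm.
Only (N3, Firm) has each player best-responding; Nash payoffs (12, 10).
Management earns 10 sequentially versus 10 at the Nash outcome: unchanged.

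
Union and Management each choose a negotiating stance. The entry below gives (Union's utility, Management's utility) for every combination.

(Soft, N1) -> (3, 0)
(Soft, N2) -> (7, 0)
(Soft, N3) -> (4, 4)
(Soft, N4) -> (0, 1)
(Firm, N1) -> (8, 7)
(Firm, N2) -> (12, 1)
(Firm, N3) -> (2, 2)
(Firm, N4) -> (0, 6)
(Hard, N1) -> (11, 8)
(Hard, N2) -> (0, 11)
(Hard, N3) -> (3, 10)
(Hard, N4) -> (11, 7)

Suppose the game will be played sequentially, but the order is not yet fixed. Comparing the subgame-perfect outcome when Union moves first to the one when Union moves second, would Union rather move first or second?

second

If Union leads: Management's best replies are Soft→N3, Firm→N1, Hard→N2; Union's induced payoffs 4, 8, 0; outcome (Firm, N1), payoffs (8, 7).
If Management leads: Union's best replies are N1→Hard, N2→Firm, N3→Soft, N4→Hard; Management's induced payoffs 8, 1, 4, 7; outcome (Hard, N1), payoffs (11, 8).
Union gets 8 moving first and 11 moving second, so Union prefers to move second.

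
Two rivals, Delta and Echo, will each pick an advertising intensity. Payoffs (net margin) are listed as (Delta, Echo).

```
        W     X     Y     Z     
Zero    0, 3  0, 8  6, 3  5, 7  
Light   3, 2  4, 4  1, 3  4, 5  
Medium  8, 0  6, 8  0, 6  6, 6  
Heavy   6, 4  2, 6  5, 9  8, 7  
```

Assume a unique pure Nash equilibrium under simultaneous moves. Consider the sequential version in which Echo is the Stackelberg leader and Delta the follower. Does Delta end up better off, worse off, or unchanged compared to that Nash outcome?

unchanged

Backward induction with Echo moving first.
- W: BR = Medium, leader payoff 0.
- X: BR = Medium, leader payoff 8.
- Y: BR = Zero, leader payoff 3.
- Z: BR = Heavy, leader payoff 7.
Maximizing over 0, 8, 3, 7, Echo chooses X. Subgame-perfect outcome: (Medium, X) with payoffs (6, 8).
Under simultaneous play:
Delta's best replies: W→Medium; X→Medium; Y→Zero; Z→Heavy.
Echo's best replies: Zero→X; Light→Z; Medium→X; Heavy→Y.
The unique mutual best reply is (Medium, X), giving (6, 8).
Delta earns 6 sequentially versus 6 at the Nash outcome: unchanged.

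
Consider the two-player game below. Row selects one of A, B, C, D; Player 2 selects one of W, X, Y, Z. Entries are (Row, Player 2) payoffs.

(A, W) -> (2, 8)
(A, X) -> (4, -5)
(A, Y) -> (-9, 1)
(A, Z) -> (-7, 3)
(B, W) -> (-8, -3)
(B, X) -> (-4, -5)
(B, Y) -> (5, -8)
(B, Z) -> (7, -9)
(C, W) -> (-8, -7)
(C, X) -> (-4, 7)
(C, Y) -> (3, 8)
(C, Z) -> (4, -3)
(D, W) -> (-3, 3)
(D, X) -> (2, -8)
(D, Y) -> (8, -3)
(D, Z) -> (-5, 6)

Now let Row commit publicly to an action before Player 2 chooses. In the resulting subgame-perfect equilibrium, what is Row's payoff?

3

Solve by backward induction (Row leads).
- A → Player 2 plays W (best of 8, -5, 1, 3); Row gets 2.
- B → Player 2 plays W (best of -3, -5, -8, -9); Row gets -8.
- C → Player 2 plays Y (best of -7, 7, 8, -3); Row gets 3.
- D → Player 2 plays Z (best of 3, -8, -3, 6); Row gets -5.
Among 2, -8, 3, -5, the best is 3 at C. Subgame-perfect outcome: (C, Y) with payoffs (3, 8).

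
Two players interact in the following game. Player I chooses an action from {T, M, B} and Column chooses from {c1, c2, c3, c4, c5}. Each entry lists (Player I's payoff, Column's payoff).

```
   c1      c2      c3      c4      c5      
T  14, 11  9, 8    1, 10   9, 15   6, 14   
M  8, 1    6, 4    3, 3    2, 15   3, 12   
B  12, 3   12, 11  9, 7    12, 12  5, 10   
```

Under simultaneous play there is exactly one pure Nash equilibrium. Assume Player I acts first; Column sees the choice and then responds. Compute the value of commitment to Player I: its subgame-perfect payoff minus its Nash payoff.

0

Work backward from Column's decision.
- T: Column compares 11, 8, 10, 15, 14 and picks c4; Player I would get 9.
- M: Column compares 1, 4, 3, 15, 12 and picks c4; Player I would get 2.
- B: Column compares 3, 11, 7, 12, 10 and picks c4; Player I would get 12.
Among 9, 2, 12, the best is 12 at B. Subgame-perfect outcome: (B, c4) with payoffs (12, 12).
Under simultaneous play:
Player I's best replies: c1→T; c2→B; c3→B; c4→B; c5→T.
Column's best replies: T→c4; M→c4; B→c4.
Only (B, c4) has each player best-responding; Nash payoffs (12, 12).
Player I's commitment gain: 12 − 12 = 0.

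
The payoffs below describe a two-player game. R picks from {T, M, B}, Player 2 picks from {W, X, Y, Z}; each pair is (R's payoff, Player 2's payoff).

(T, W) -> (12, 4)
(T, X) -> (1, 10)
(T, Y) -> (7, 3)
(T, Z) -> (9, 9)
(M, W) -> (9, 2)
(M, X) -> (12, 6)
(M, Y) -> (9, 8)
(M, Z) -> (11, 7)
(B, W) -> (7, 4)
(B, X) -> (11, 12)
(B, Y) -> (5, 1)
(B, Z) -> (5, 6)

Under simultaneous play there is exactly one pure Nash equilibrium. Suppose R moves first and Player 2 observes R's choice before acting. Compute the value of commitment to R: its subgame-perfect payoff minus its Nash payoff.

2

Work backward from Player 2's decision.
- T: Player 2 compares 4, 10, 3, 9 and picks X; R would get 1.
- M: Player 2 compares 2, 6, 8, 7 and picks Y; R would get 9.
- B: Player 2 compares 4, 12, 1, 6 and picks X; R would get 11.
R's induced payoffs are 1, 9, 11, so R commits to B. Subgame-perfect outcome: (B, X) with payoffs (11, 12).
For the simultaneous game, intersect best replies.
R's best replies: W→T; X→M; Y→M; Z→M.
Player 2's best replies: T→X; M→Y; B→X.
The unique mutual best reply is (M, Y), giving (9, 8).
R's commitment gain: 11 − 9 = 2.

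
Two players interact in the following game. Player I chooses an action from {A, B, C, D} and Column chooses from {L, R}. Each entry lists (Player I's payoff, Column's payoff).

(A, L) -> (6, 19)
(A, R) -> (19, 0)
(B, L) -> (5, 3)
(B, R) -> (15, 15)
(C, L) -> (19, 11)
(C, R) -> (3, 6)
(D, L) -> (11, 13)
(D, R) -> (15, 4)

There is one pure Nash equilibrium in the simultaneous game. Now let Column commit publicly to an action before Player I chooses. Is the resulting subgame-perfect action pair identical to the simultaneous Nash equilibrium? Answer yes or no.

Solve by backward induction (Column leads).
- L: Player I compares 6, 5, 19, 11 and picks C; Column would get 11.
- R: Player I compares 19, 15, 3, 15 and picks A; Column would get 0.
Maximizing over 11, 0, Column chooses L. Subgame-perfect outcome: (C, L) with payoffs (19, 11).
Under simultaneous play:
Player I's best replies: L→C; R→A.
Column's best replies: A→L; B→R; C→L; D→L.
The unique mutual best reply is (C, L), giving (19, 11).
Sequential outcome (C, L) coincides with the Nash profile (C, L).

yes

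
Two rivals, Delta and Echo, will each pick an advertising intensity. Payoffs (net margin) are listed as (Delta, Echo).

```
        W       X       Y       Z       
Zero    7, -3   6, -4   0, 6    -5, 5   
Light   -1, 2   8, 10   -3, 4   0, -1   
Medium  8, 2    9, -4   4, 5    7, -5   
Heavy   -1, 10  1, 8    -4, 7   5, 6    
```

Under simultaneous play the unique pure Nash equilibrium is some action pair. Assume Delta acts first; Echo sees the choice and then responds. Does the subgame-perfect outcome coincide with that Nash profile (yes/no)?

no

Echo best-responds to each possible Delta move:
- Zero: BR = Y, leader payoff 0.
- Light: BR = X, leader payoff 8.
- Medium: BR = Y, leader payoff 4.
- Heavy: BR = W, leader payoff -1.
Among 0, 8, 4, -1, the best is 8 at Light. Subgame-perfect outcome: (Light, X) with payoffs (8, 10).
For the simultaneous game, intersect best replies.
Delta's best replies: W→Medium; X→Medium; Y→Medium; Z→Medium.
Echo's best replies: Zero→Y; Light→X; Medium→Y; Heavy→W.
The unique mutual best reply is (Medium, Y), giving (4, 5).
Sequential outcome (Light, X) differs from the Nash profile (Medium, Y).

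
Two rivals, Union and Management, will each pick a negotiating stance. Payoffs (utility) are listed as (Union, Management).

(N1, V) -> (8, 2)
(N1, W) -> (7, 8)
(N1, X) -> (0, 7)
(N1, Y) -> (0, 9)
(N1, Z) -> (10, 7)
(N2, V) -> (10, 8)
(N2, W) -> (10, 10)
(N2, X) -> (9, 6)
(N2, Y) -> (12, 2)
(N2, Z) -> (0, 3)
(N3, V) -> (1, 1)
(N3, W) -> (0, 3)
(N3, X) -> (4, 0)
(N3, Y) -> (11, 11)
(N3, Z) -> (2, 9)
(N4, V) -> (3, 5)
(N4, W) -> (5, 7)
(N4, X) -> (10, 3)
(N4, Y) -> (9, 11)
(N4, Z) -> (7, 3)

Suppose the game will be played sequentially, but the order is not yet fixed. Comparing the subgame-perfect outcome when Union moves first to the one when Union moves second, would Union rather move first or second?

first

If Union leads: Management's best replies are N1→Y, N2→W, N3→Y, N4→Y; Union's induced payoffs 0, 10, 11, 9; outcome (N3, Y), payoffs (11, 11).
If Management leads: Union's best replies are V→N2, W→N2, X→N4, Y→N2, Z→N1; Management's induced payoffs 8, 10, 3, 2, 7; outcome (N2, W), payoffs (10, 10).
Union gets 11 moving first and 10 moving second, so Union prefers to move first.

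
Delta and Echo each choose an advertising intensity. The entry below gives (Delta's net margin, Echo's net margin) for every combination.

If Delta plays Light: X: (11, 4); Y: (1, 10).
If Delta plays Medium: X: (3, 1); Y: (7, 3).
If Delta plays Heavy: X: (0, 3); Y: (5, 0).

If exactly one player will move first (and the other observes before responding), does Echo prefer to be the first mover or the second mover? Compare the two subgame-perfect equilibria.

If Delta leads: Echo's best replies are Light→Y, Medium→Y, Heavy→X; Delta's induced payoffs 1, 7, 0; outcome (Medium, Y), payoffs (7, 3).
If Echo leads: Delta's best replies are X→Light, Y→Medium; Echo's induced payoffs 4, 3; outcome (Light, X), payoffs (11, 4).
Echo gets 4 moving first and 3 moving second, so Echo prefers to move first.

first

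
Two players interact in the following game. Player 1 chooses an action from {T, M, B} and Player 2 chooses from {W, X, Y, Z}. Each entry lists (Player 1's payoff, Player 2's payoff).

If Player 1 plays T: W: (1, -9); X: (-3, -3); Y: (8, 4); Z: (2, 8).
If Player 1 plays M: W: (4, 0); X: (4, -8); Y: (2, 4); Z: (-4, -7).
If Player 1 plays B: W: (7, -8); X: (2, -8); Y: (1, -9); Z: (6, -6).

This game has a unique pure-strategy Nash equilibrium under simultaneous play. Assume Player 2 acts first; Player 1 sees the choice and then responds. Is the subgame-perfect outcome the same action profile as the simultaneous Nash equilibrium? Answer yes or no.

Work backward from Player 1's decision.
- W: BR = B, leader payoff -8.
- X: BR = M, leader payoff -8.
- Y: BR = T, leader payoff 4.
- Z: BR = B, leader payoff -6.
Player 2's induced payoffs are -8, -8, 4, -6, so Player 2 commits to Y. Subgame-perfect outcome: (T, Y) with payoffs (8, 4).
Now find the simultaneous Nash equilibrium.
Player 1's best replies: W→B; X→M; Y→T; Z→B.
Player 2's best replies: T→Z; M→Y; B→Z.
Only (B, Z) has each player best-responding; Nash payoffs (6, -6).
Sequential outcome (T, Y) differs from the Nash profile (B, Z).

no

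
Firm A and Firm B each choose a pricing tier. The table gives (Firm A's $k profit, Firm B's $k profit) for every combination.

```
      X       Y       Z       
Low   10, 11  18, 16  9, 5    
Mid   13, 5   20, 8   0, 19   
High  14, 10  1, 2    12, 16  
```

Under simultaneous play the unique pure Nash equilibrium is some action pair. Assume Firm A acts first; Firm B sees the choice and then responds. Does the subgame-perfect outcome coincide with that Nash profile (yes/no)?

Work backward from Firm B's decision.
- Low: BR = Y, leader payoff 18.
- Mid: BR = Z, leader payoff 0.
- High: BR = Z, leader payoff 12.
Maximizing over 18, 0, 12, Firm A chooses Low. Subgame-perfect outcome: (Low, Y) with payoffs (18, 16).
Now find the simultaneous Nash equilibrium.
Firm A's best replies: X→High; Y→Mid; Z→High.
Firm B's best replies: Low→Y; Mid→Z; High→Z.
The unique mutual best reply is (High, Z), giving (12, 16).
Sequential outcome (Low, Y) differs from the Nash profile (High, Z).

no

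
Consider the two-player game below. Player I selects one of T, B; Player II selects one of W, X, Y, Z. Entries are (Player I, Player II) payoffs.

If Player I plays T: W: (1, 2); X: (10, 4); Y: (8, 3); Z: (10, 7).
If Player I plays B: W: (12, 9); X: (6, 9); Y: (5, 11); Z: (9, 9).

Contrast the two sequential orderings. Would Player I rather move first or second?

second

If Player I leads: Player II's best replies are T→Z, B→Y; Player I's induced payoffs 10, 5; outcome (T, Z), payoffs (10, 7).
If Player II leads: Player I's best replies are W→B, X→T, Y→T, Z→T; Player II's induced payoffs 9, 4, 3, 7; outcome (B, W), payoffs (12, 9).
Player I gets 10 moving first and 12 moving second, so Player I prefers to move second.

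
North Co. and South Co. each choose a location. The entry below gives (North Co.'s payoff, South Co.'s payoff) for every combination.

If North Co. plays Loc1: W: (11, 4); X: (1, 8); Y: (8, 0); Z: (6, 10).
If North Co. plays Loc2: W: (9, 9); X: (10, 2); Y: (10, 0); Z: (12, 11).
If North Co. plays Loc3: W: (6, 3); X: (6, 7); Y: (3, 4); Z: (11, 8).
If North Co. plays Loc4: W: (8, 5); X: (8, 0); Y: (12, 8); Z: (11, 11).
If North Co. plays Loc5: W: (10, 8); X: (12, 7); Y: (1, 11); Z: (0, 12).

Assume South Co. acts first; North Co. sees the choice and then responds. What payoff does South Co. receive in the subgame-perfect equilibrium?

11

Backward induction with South Co. moving first.
- W: North Co. compares 11, 9, 6, 8, 10 and picks Loc1; South Co. would get 4.
- X: North Co. compares 1, 10, 6, 8, 12 and picks Loc5; South Co. would get 7.
- Y: North Co. compares 8, 10, 3, 12, 1 and picks Loc4; South Co. would get 8.
- Z: North Co. compares 6, 12, 11, 11, 0 and picks Loc2; South Co. would get 11.
Maximizing over 4, 7, 8, 11, South Co. chooses Z. Subgame-perfect outcome: (Loc2, Z) with payoffs (12, 11).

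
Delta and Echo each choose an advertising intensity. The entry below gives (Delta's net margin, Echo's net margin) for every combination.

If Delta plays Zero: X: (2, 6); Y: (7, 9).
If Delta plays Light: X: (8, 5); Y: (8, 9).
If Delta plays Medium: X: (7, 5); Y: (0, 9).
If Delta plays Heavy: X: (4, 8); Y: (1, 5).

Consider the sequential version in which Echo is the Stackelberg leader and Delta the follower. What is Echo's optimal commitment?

Delta best-responds to each possible Echo move:
- X → Delta plays Light (best of 2, 8, 7, 4); Echo gets 5.
- Y → Delta plays Light (best of 7, 8, 0, 1); Echo gets 9.
Maximizing over 5, 9, Echo chooses Y. Subgame-perfect outcome: (Light, Y) with payoffs (8, 9).

Y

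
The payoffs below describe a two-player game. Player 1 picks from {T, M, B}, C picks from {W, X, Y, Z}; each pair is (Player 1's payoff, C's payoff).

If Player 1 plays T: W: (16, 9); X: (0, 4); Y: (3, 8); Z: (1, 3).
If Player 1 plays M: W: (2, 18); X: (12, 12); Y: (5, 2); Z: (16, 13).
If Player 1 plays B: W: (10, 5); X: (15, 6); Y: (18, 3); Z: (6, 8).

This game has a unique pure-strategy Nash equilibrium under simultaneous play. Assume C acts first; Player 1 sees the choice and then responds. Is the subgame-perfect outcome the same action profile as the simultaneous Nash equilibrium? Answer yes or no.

Backward induction with C moving first.
- W → Player 1 plays T (best of 16, 2, 10); C gets 9.
- X → Player 1 plays B (best of 0, 12, 15); C gets 6.
- Y → Player 1 plays B (best of 3, 5, 18); C gets 3.
- Z → Player 1 plays M (best of 1, 16, 6); C gets 13.
Maximizing over 9, 6, 3, 13, C chooses Z. Subgame-perfect outcome: (M, Z) with payoffs (16, 13).
For the simultaneous game, intersect best replies.
Player 1's best replies: W→T; X→B; Y→B; Z→M.
C's best replies: T→W; M→W; B→Z.
The unique mutual best reply is (T, W), giving (16, 9).
Sequential outcome (M, Z) differs from the Nash profile (T, W).

no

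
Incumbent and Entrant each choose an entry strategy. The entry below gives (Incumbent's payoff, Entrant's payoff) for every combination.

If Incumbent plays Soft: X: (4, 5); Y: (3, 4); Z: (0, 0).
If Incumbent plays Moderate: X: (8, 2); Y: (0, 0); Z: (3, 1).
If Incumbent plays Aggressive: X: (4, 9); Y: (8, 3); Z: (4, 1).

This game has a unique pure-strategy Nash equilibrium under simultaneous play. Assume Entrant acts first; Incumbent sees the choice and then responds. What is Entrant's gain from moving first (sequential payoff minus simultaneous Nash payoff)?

Backward induction with Entrant moving first.
- X: Incumbent compares 4, 8, 4 and picks Moderate; Entrant would get 2.
- Y: Incumbent compares 3, 0, 8 and picks Aggressive; Entrant would get 3.
- Z: Incumbent compares 0, 3, 4 and picks Aggressive; Entrant would get 1.
Entrant's induced payoffs are 2, 3, 1, so Entrant commits to Y. Subgame-perfect outcome: (Aggressive, Y) with payoffs (8, 3).
Now find the simultaneous Nash equilibrium.
Incumbent's best replies: X→Moderate; Y→Aggressive; Z→Aggressive.
Entrant's best replies: Soft→X; Moderate→X; Aggressive→X.
The unique mutual best reply is (Moderate, X), giving (8, 2).
Entrant's commitment gain: 3 − 2 = 1.

1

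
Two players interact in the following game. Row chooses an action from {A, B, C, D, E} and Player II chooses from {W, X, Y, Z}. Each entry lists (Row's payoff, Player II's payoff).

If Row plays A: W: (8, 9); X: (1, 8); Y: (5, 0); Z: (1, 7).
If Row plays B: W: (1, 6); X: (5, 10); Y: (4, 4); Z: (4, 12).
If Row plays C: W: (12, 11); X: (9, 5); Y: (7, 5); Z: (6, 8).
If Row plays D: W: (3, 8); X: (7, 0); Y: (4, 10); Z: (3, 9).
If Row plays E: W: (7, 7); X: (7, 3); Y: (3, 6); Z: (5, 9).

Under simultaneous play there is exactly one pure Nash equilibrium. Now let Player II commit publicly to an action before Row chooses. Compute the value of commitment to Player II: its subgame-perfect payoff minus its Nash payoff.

0

Work backward from Row's decision.
- W: BR = C, leader payoff 11.
- X: BR = C, leader payoff 5.
- Y: BR = C, leader payoff 5.
- Z: BR = C, leader payoff 8.
Maximizing over 11, 5, 5, 8, Player II chooses W. Subgame-perfect outcome: (C, W) with payoffs (12, 11).
Under simultaneous play:
Row's best replies: W→C; X→C; Y→C; Z→C.
Player II's best replies: A→W; B→Z; C→W; D→Y; E→Z.
Only (C, W) has each player best-responding; Nash payoffs (12, 11).
Player II's commitment gain: 11 − 11 = 0.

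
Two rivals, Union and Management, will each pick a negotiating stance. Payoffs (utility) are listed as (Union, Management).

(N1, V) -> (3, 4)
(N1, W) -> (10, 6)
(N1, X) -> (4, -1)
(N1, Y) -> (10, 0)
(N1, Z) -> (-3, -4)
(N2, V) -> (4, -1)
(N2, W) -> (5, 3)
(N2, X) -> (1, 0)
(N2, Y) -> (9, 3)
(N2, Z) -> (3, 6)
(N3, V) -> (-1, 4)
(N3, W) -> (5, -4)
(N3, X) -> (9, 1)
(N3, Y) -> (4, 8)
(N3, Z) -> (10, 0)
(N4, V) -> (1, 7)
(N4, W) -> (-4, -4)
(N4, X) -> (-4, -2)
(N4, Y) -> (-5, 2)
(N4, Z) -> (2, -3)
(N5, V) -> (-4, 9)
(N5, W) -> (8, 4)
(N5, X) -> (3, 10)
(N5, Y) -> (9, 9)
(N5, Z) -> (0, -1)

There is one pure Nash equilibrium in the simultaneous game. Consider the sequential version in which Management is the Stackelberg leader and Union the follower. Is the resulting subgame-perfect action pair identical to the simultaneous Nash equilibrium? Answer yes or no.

Solve by backward induction (Management leads).
- V: BR = N2, leader payoff -1.
- W: BR = N1, leader payoff 6.
- X: BR = N3, leader payoff 1.
- Y: BR = N1, leader payoff 0.
- Z: BR = N3, leader payoff 0.
Management's induced payoffs are -1, 6, 1, 0, 0, so Management commits to W. Subgame-perfect outcome: (N1, W) with payoffs (10, 6).
Under simultaneous play:
Union's best replies: V→N2; W→N1; X→N3; Y→N1; Z→N3.
Management's best replies: N1→W; N2→Z; N3→Y; N4→V; N5→X.
Only (N1, W) has each player best-responding; Nash payoffs (10, 6).
Sequential outcome (N1, W) coincides with the Nash profile (N1, W).

yes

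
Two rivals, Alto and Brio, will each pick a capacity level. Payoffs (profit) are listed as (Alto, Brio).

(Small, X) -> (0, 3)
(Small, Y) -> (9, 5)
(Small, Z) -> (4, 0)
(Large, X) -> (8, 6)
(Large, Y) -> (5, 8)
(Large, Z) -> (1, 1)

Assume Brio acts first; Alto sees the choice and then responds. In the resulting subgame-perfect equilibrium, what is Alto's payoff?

Backward induction with Brio moving first.
- X: BR = Large, leader payoff 6.
- Y: BR = Small, leader payoff 5.
- Z: BR = Small, leader payoff 0.
Brio's induced payoffs are 6, 5, 0, so Brio commits to X. Subgame-perfect outcome: (Large, X) with payoffs (8, 6).

8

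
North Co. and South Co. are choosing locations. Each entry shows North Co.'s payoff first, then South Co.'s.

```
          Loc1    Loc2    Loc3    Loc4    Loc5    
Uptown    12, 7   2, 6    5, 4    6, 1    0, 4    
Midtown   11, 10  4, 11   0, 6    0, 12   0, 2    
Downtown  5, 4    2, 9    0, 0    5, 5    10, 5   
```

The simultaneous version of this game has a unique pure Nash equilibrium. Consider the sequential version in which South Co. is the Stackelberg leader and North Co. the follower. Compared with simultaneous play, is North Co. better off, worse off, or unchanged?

worse off

North Co. best-responds to each possible South Co. move:
- Loc1: North Co. compares 12, 11, 5 and picks Uptown; South Co. would get 7.
- Loc2: North Co. compares 2, 4, 2 and picks Midtown; South Co. would get 11.
- Loc3: North Co. compares 5, 0, 0 and picks Uptown; South Co. would get 4.
- Loc4: North Co. compares 6, 0, 5 and picks Uptown; South Co. would get 1.
- Loc5: North Co. compares 0, 0, 10 and picks Downtown; South Co. would get 5.
Maximizing over 7, 11, 4, 1, 5, South Co. chooses Loc2. Subgame-perfect outcome: (Midtown, Loc2) with payoffs (4, 11).
Now find the simultaneous Nash equilibrium.
North Co.'s best replies: Loc1→Uptown; Loc2→Midtown; Loc3→Uptown; Loc4→Uptown; Loc5→Downtown.
South Co.'s best replies: Uptown→Loc1; Midtown→Loc4; Downtown→Loc2.
Only (Uptown, Loc1) has each player best-responding; Nash payoffs (12, 7).
North Co. earns 4 sequentially versus 12 at the Nash outcome: worse off.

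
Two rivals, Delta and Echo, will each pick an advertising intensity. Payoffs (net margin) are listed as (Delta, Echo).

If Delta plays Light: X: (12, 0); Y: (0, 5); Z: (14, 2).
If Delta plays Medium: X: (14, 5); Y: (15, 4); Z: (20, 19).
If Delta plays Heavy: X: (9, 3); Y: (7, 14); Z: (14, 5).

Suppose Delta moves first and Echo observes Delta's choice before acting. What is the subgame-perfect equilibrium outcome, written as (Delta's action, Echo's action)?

Echo best-responds to each possible Delta move:
- Light: Echo compares 0, 5, 2 and picks Y; Delta would get 0.
- Medium: Echo compares 5, 4, 19 and picks Z; Delta would get 20.
- Heavy: Echo compares 3, 14, 5 and picks Y; Delta would get 7.
Maximizing over 0, 20, 7, Delta chooses Medium. Subgame-perfect outcome: (Medium, Z) with payoffs (20, 19).

(Medium, Z)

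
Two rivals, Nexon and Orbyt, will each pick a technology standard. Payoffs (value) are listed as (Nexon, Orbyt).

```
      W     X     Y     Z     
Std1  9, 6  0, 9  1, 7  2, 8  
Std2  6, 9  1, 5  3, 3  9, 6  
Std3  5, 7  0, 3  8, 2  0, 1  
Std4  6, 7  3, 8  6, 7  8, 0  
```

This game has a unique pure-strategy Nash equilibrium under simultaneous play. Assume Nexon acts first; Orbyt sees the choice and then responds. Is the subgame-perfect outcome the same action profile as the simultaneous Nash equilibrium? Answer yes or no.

no

Work backward from Orbyt's decision.
- Std1 → Orbyt plays X (best of 6, 9, 7, 8); Nexon gets 0.
- Std2 → Orbyt plays W (best of 9, 5, 3, 6); Nexon gets 6.
- Std3 → Orbyt plays W (best of 7, 3, 2, 1); Nexon gets 5.
- Std4 → Orbyt plays X (best of 7, 8, 7, 0); Nexon gets 3.
Nexon's induced payoffs are 0, 6, 5, 3, so Nexon commits to Std2. Subgame-perfect outcome: (Std2, W) with payoffs (6, 9).
Under simultaneous play:
Nexon's best replies: W→Std1; X→Std4; Y→Std3; Z→Std2.
Orbyt's best replies: Std1→X; Std2→W; Std3→W; Std4→X.
The unique mutual best reply is (Std4, X), giving (3, 8).
Sequential outcome (Std2, W) differs from the Nash profile (Std4, X).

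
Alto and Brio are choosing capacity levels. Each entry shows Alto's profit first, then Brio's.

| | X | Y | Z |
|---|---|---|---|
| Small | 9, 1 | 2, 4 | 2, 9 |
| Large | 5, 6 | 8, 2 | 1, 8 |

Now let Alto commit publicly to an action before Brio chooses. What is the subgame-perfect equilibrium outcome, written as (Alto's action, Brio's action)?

Solve by backward induction (Alto leads).
- Small: BR = Z, leader payoff 2.
- Large: BR = Z, leader payoff 1.
Alto's induced payoffs are 2, 1, so Alto commits to Small. Subgame-perfect outcome: (Small, Z) with payoffs (2, 9).

(Small, Z)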